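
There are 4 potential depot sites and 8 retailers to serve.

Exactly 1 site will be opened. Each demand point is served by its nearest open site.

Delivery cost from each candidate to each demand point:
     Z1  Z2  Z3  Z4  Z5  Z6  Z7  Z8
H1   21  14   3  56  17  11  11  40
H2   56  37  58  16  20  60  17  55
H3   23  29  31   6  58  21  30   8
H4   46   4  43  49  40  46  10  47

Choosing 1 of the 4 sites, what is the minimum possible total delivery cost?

Open {H1}.
  Z1→H1 21, Z2→H1 14, Z3→H1 3, Z4→H1 56, Z5→H1 17, Z6→H1 11, Z7→H1 11, Z8→H1 40  ⇒ total 173.
Compare {H3}: total 206.
Compare {H4}: total 285.
No size-1 selection does better; minimum is 173.

173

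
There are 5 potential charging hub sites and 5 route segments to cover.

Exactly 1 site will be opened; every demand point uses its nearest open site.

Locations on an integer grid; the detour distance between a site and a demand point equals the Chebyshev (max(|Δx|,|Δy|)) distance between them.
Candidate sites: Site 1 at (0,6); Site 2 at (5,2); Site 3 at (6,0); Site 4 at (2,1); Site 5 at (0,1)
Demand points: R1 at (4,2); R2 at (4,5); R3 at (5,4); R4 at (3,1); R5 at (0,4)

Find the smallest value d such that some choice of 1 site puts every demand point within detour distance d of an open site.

Open {Site 4}.
  Farthest demand point is R2 at detour distance 4 (to Site 4); all others are ≤ 4.
With {Site 1} the worst case is 5.
With {Site 2} the worst case is 5.
No size-1 selection achieves below 4.

4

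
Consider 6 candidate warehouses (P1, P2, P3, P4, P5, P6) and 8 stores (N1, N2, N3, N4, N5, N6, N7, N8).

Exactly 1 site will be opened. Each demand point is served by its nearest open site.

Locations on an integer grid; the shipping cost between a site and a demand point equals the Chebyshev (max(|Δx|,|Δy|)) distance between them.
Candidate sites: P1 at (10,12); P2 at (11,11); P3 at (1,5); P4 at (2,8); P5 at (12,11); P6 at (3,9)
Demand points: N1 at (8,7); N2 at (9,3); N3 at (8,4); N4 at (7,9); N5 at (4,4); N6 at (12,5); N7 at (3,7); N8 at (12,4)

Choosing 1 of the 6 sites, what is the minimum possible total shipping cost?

45

Open {P6}.
  N1→P6 5, N2→P6 6, N3→P6 5, N4→P6 4, N5→P6 5, N6→P6 9, N7→P6 2, N8→P6 9  ⇒ total 45.
Compare {P4}: total 49.
Compare {P2}: total 51.
No size-1 selection does better; minimum is 45.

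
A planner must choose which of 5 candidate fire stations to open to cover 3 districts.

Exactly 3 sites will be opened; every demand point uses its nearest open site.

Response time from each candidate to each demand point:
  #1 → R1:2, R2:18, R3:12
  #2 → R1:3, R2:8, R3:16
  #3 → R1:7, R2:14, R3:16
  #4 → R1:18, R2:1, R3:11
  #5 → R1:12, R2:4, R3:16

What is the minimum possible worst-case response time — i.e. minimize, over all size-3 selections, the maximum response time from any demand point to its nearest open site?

11

Open {#1, #2, #4}.
  Farthest demand point is R3 at response time 11 (to #4); all others are ≤ 11.
With {#1, #3, #4} the worst case is 11.
With {#1, #4, #5} the worst case is 11.
No size-3 selection achieves below 11.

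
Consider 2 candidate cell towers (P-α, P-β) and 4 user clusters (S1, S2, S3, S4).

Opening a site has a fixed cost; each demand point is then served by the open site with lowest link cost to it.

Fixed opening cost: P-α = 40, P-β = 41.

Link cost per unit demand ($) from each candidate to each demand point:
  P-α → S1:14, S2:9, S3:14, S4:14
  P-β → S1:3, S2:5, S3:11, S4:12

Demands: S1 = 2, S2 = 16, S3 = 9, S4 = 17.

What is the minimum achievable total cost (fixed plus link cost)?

Open {P-β}: assign each demand point to its cheapest open site.
  S1→P-β 2×3=6, S2→P-β 16×5=80, S3→P-β 9×11=99, S4→P-β 17×12=204
  link cost 389, fixed 41 → total 430.
Compare {P-α, P-β}: link cost 389 + fixed 81 = 470.
Compare {P-α}: link cost 536 + fixed 40 = 576.

430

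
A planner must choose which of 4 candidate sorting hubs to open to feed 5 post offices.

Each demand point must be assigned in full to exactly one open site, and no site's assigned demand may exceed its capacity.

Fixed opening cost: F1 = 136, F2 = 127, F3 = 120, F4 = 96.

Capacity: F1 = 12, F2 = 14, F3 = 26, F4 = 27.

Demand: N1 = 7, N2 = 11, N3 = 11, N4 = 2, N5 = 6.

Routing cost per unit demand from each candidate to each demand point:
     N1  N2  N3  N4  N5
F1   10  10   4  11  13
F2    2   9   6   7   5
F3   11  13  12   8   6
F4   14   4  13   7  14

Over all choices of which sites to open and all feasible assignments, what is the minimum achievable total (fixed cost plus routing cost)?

468

Open {F2, F4}; cheapest assignment that respects the capacities:
  F2 (cap 14, load 13): N1, N5 — cost 7×2 + 6×5 = 44
  F4 (cap 27, load 24): N2, N3, N4 — cost 11×4 + 11×13 + 2×7 = 201
  Shipping 245, fixed 223 → total 468.
  Any other capacity-feasible assignment to {F2, F4} ships for at least 245.
Compare {F1, F2, F4}: its best feasible assignment gives total 505.
Compare {F1, F4}: its best feasible assignment gives total 516.
Every other set of open sites that can feasibly serve all demand totals ≥ 505 even under its best assignment. Minimum: 468.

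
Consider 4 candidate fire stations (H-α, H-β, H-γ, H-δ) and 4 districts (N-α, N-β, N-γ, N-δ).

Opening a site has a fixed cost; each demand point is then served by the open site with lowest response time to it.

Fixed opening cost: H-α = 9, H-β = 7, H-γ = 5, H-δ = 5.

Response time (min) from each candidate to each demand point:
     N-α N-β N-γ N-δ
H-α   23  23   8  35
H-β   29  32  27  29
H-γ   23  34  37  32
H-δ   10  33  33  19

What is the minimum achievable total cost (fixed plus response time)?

Open {H-α, H-δ}: assign each demand point to its cheapest open site.
  N-α→H-δ 10, N-β→H-α 23, N-γ→H-α 8, N-δ→H-δ 19
  response time 60, fixed 14 → total 74.
Compare {H-α, H-γ, H-δ}: response time 60 + fixed 19 = 79.
Compare {H-α, H-β, H-δ}: response time 60 + fixed 21 = 81.
Compare {H-α, H-β, H-γ, H-δ}: response time 60 + fixed 26 = 86.
All other subsets cost ≥ 79. Minimum total cost: 74.

74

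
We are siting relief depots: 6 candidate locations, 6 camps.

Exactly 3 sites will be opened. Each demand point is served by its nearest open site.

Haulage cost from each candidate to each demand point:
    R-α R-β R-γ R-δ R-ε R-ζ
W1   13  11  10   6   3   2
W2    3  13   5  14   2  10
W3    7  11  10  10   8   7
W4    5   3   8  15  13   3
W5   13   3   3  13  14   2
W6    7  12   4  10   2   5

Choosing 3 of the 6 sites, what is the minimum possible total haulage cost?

Open {W1, W2, W5}.
  R-α→W2 3, R-β→W5 3, R-γ→W5 3, R-δ→W1 6, R-ε→W2 2, R-ζ→W1 2  ⇒ total 19.
Compare {W1, W2, W4}: total 21.
Compare {W1, W4, W5}: total 22.
No size-3 selection does better; minimum is 19.

19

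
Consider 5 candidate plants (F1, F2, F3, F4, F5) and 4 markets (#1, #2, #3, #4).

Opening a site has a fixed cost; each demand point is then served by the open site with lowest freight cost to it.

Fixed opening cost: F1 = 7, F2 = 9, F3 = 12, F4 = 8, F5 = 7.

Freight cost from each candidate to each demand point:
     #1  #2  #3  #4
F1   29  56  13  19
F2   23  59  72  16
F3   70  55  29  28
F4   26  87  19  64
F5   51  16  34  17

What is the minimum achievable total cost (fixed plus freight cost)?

Open {F1, F5}: assign each demand point to its cheapest open site.
  #1→F1 29, #2→F5 16, #3→F1 13, #4→F5 17
  freight cost 75, fixed 14 → total 89.
Compare {F1, F2, F5}: freight cost 68 + fixed 23 = 91.
Compare {F4, F5}: freight cost 78 + fixed 15 = 93.
Compare {F1, F4, F5}: freight cost 72 + fixed 22 = 94.
All other subsets cost ≥ 91. Minimum total cost: 89.

89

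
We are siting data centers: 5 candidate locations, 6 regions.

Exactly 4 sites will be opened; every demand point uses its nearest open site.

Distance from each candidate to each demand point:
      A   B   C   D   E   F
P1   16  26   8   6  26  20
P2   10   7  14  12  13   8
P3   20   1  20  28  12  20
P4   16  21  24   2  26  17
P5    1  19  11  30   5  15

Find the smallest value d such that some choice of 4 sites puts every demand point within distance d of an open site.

8

Open {P1, P2, P3, P5}.
  Farthest demand point is C at distance 8 (to P1); all others are ≤ 8.
With {P1, P2, P4, P5} the worst case is 8.
With {P2, P3, P4, P5} the worst case is 11.
No size-4 selection achieves below 8.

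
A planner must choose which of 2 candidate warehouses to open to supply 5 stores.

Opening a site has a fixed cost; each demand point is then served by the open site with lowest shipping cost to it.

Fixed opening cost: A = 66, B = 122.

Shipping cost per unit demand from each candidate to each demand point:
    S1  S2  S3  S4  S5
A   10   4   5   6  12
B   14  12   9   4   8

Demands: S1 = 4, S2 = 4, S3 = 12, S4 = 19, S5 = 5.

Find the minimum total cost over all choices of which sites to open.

356

Open {A}: assign each demand point to its cheapest open site.
  S1→A 4×10=40, S2→A 4×4=16, S3→A 12×5=60, S4→A 19×6=114, S5→A 5×12=60
  shipping cost 290, fixed 66 → total 356.
Compare {A, B}: shipping cost 232 + fixed 188 = 420.
Compare {B}: shipping cost 328 + fixed 122 = 450.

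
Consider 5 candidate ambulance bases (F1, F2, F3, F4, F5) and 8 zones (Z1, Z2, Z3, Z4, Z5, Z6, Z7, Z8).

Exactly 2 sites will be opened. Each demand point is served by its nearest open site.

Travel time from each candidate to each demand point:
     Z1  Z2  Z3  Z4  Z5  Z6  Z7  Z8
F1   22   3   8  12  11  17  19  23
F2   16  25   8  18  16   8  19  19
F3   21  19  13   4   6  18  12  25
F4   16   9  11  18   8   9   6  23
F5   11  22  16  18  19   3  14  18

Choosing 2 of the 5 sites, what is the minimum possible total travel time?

Open {F1, F5}.
  Z1→F5 11, Z2→F1 3, Z3→F1 8, Z4→F1 12, Z5→F1 11, Z6→F5 3, Z7→F5 14, Z8→F5 18  ⇒ total 80.
Compare {F3, F4}: total 84.
Compare {F4, F5}: total 84.
No size-2 selection does better; minimum is 80.

80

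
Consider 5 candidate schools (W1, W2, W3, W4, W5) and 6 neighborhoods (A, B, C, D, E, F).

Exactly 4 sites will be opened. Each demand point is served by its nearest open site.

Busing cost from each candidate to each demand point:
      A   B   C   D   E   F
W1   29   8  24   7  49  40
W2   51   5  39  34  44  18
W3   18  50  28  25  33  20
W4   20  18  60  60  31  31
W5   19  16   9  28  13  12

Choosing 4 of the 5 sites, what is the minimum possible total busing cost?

Open {W1, W2, W3, W5}.
  A→W3 18, B→W2 5, C→W5 9, D→W1 7, E→W5 13, F→W5 12  ⇒ total 64.
Compare {W1, W2, W4, W5}: total 65.
Compare {W1, W3, W4, W5}: total 67.
No size-4 selection does better; minimum is 64.

64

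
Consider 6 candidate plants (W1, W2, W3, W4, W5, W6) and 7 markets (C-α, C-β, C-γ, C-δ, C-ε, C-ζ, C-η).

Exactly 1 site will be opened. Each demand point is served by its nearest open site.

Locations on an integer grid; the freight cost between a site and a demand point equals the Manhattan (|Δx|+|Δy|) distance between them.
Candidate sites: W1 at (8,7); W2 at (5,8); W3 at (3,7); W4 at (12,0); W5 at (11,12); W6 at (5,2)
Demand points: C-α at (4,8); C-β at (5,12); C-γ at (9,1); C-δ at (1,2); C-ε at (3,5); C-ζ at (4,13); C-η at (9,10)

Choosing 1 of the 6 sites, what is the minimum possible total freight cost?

Open {W2}.
  C-α→W2 1, C-β→W2 4, C-γ→W2 11, C-δ→W2 10, C-ε→W2 5, C-ζ→W2 6, C-η→W2 6  ⇒ total 43.
Compare {W3}: total 46.
Compare {W1}: total 53.
No size-1 selection does better; minimum is 43.

43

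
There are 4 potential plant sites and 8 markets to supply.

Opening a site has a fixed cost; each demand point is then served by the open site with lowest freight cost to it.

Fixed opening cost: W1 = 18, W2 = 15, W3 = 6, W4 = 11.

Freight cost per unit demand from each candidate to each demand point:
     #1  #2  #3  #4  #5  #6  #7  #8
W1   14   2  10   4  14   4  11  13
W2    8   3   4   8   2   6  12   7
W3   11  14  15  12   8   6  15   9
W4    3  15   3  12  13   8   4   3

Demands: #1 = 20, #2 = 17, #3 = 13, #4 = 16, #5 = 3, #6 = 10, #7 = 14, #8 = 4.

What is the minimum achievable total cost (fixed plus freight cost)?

355

Open {W1, W2, W4}: assign each demand point to its cheapest open site.
  #1→W4 20×3=60, #2→W1 17×2=34, #3→W4 13×3=39, #4→W1 16×4=64, #5→W2 3×2=6, #6→W1 10×4=40, #7→W4 14×4=56, #8→W4 4×3=12
  freight cost 311, fixed 44 → total 355.
Compare {W1, W2, W3, W4}: freight cost 311 + fixed 50 = 361.
Compare {W1, W3, W4}: freight cost 329 + fixed 35 = 364.
Compare {W1, W4}: freight cost 344 + fixed 29 = 373.
All other subsets cost ≥ 361. Minimum total cost: 355.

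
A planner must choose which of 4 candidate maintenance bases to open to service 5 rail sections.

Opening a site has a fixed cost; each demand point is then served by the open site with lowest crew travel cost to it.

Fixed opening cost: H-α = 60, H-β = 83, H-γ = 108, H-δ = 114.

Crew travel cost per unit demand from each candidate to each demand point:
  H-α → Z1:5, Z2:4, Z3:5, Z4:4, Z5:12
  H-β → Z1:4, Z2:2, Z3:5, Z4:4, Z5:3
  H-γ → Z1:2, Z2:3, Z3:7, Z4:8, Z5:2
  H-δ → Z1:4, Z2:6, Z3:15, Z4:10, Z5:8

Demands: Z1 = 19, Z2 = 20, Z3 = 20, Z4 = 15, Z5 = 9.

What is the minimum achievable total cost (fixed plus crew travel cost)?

Open {H-β}: assign each demand point to its cheapest open site.
  Z1→H-β 19×4=76, Z2→H-β 20×2=40, Z3→H-β 20×5=100, Z4→H-β 15×4=60, Z5→H-β 9×3=27
  crew travel cost 303, fixed 83 → total 386.
Compare {H-α, H-γ}: crew travel cost 276 + fixed 168 = 444.
Compare {H-α, H-β}: crew travel cost 303 + fixed 143 = 446.
Compare {H-β, H-γ}: crew travel cost 256 + fixed 191 = 447.
All other subsets cost ≥ 444. Minimum total cost: 386.

386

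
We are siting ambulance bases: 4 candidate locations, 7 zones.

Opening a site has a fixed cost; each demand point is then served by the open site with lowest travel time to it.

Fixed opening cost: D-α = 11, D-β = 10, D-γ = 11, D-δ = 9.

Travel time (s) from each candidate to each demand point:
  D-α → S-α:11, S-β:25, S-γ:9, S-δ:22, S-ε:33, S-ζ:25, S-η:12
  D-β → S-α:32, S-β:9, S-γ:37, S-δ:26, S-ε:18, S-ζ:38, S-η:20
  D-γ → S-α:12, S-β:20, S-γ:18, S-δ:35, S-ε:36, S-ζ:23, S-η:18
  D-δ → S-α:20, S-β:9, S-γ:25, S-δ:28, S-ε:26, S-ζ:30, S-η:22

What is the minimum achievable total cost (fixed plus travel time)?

Open {D-α, D-β}: assign each demand point to its cheapest open site.
  S-α→D-α 11, S-β→D-β 9, S-γ→D-α 9, S-δ→D-α 22, S-ε→D-β 18, S-ζ→D-α 25, S-η→D-α 12
  travel time 106, fixed 21 → total 127.
Compare {D-α, D-δ}: travel time 114 + fixed 20 = 134.
Compare {D-α, D-β, D-γ}: travel time 104 + fixed 32 = 136.
Compare {D-α, D-β, D-δ}: travel time 106 + fixed 30 = 136.
All other subsets cost ≥ 134. Minimum total cost: 127.

127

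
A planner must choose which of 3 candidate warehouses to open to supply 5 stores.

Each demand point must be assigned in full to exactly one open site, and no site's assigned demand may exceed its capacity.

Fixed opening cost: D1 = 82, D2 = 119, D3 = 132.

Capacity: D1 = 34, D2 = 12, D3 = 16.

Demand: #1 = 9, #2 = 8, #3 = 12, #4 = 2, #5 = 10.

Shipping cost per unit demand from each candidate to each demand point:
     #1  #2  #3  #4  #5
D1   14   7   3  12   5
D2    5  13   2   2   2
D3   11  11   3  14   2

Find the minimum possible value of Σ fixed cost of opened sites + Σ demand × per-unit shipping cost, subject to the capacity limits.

392

Open {D1, D2}; cheapest assignment that respects the capacities:
  D1 (cap 34, load 30): #2, #3, #5 — cost 8×7 + 12×3 + 10×5 = 142
  D2 (cap 12, load 11): #1, #4 — cost 9×5 + 2×2 = 49
  Shipping 191, fixed 201 → total 392.
  Any other capacity-feasible assignment to {D1, D2} ships for at least 191.
Compare {D1, D3}: its best feasible assignment gives total 476.
Compare {D1, D2, D3}: its best feasible assignment gives total 494.
Every other set of open sites that can feasibly serve all demand totals ≥ 476 even under its best assignment. Minimum: 392.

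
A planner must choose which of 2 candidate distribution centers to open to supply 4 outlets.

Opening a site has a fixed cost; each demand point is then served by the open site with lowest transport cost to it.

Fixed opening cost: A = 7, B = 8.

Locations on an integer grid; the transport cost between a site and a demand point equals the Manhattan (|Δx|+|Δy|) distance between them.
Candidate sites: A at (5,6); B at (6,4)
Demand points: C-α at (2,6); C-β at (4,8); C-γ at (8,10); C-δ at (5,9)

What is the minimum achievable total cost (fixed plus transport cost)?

Open {A}: assign each demand point to its cheapest open site.
  C-α→A 3, C-β→A 3, C-γ→A 7, C-δ→A 3
  transport cost 16, fixed 7 → total 23.
Compare {A, B}: transport cost 16 + fixed 15 = 31.
Compare {B}: transport cost 26 + fixed 8 = 34.

23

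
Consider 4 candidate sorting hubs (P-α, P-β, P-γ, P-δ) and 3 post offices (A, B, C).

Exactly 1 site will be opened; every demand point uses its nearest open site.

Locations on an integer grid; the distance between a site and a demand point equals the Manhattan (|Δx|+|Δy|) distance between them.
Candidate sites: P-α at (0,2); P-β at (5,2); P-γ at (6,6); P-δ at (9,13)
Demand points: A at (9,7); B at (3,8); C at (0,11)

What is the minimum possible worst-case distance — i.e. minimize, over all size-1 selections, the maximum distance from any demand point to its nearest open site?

11

Open {P-γ}.
  Farthest demand point is C at distance 11 (to P-γ); all others are ≤ 11.
With {P-δ} the worst case is 11.
With {P-α} the worst case is 14.
No size-1 selection achieves below 11.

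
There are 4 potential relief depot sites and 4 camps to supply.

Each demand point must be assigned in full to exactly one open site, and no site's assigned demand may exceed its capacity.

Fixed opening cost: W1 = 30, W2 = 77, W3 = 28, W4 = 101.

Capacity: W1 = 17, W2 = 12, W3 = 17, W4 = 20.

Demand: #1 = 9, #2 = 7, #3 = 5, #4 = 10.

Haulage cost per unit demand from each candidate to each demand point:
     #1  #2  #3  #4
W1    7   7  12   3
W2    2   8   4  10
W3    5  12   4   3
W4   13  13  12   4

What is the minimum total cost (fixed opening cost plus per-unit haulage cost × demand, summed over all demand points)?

202

Open {W1, W3}; cheapest assignment that respects the capacities:
  W1 (cap 17, load 17): #2, #4 — cost 7×7 + 10×3 = 79
  W3 (cap 17, load 14): #1, #3 — cost 9×5 + 5×4 = 65
  Shipping 144, fixed 58 → total 202.
  Any other capacity-feasible assignment to {W1, W3} ships for at least 144.
Compare {W1, W2, W3}: its best feasible assignment gives total 252.
Compare {W1, W3, W4}: its best feasible assignment gives total 303.
Every other set of open sites that can feasibly serve all demand totals ≥ 252 even under its best assignment. Minimum: 202.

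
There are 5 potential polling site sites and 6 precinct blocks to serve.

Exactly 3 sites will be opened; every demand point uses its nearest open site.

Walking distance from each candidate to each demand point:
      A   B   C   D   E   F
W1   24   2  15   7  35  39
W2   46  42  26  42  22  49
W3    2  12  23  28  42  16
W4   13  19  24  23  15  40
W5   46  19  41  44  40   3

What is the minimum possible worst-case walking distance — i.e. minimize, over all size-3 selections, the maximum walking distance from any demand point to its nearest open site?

15

Open {W1, W4, W5}.
  Farthest demand point is C at walking distance 15 (to W1); all others are ≤ 15.
With {W1, W3, W4} the worst case is 16.
With {W1, W2, W3} the worst case is 22.
No size-3 selection achieves below 15.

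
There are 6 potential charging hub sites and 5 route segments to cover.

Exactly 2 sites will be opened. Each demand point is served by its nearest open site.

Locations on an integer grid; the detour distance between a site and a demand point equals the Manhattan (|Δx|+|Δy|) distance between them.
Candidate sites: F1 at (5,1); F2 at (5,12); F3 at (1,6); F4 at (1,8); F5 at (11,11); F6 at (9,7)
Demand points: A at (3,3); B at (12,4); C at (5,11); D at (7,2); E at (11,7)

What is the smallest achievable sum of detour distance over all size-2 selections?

23

Open {F1, F6}.
  A→F1 4, B→F6 6, C→F6 8, D→F1 3, E→F6 2  ⇒ total 23.
Compare {F1, F5}: total 25.
Compare {F2, F6}: total 26.
No size-2 selection does better; minimum is 23.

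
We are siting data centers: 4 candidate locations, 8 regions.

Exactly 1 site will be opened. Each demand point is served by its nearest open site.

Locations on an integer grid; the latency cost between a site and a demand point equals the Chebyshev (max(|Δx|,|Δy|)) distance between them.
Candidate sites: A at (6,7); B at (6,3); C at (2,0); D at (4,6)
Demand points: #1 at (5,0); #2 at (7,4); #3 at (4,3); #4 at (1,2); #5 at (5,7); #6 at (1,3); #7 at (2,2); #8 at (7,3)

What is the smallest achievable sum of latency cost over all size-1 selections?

Open {B}.
  #1→B 3, #2→B 1, #3→B 2, #4→B 5, #5→B 4, #6→B 5, #7→B 4, #8→B 1  ⇒ total 25.
Compare {D}: total 27.
Compare {C}: total 30.
No size-1 selection does better; minimum is 25.

25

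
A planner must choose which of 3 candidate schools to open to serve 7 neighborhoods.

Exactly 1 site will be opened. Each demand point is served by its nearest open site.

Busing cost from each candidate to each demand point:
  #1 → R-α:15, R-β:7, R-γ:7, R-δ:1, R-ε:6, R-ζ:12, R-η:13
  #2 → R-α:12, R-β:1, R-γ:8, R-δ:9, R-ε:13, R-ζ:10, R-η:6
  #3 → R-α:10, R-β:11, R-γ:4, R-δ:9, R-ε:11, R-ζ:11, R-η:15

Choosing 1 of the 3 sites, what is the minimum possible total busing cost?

59

Open {#2}.
  R-α→#2 12, R-β→#2 1, R-γ→#2 8, R-δ→#2 9, R-ε→#2 13, R-ζ→#2 10, R-η→#2 6  ⇒ total 59.
Compare {#1}: total 61.
Compare {#3}: total 71.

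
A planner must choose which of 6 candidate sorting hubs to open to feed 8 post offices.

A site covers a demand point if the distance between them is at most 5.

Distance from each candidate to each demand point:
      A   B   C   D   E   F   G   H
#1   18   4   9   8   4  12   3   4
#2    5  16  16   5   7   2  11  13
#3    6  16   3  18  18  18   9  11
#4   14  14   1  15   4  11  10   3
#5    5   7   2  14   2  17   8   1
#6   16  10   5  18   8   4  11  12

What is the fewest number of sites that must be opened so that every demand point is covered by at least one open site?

Coverage sets (demand points within 5 of each site):
  #1: {B, E, G, H}
  #2: {A, D, F}
  #3: {C}
  #4: {C, E, H}
  #5: {A, C, E, H}
  #6: {C, F}
No 2 sites suffice: every size-2 union leaves at least one demand point uncovered.
But {#1, #2, #3} covers everything, so the minimum is 3.

3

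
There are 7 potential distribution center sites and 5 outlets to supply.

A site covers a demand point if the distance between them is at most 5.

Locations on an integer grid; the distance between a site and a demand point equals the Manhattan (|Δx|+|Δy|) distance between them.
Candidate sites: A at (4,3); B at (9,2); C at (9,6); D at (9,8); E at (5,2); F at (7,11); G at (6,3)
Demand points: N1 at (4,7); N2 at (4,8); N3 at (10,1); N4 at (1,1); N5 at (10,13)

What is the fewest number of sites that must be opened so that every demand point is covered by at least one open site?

Coverage sets (demand points within 5 of each site):
  A: {N1, N2, N4}
  B: {N3}
  C: {}
  D: {N2}
  E: {N4}
  F: {N5}
  G: {}
No 2 sites suffice: every size-2 union leaves at least one demand point uncovered.
But {A, B, F} covers everything, so the minimum is 3.

3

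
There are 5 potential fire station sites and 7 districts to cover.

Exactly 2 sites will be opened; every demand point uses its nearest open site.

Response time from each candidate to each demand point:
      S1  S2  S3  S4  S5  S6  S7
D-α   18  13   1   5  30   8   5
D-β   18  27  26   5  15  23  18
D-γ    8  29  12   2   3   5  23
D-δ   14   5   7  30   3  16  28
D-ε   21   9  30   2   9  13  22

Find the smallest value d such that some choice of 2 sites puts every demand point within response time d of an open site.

Open {D-α, D-γ}.
  Farthest demand point is S2 at response time 13 (to D-α); all others are ≤ 13.
With {D-α, D-δ} the worst case is 14.
With {D-α, D-β} the worst case is 18.
No size-2 selection achieves below 13.

13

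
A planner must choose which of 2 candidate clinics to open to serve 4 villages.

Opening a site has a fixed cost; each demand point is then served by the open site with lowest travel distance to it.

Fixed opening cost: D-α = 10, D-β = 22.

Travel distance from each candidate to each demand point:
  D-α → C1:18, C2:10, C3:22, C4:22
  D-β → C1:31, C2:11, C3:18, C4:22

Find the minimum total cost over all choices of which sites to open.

Open {D-α}: assign each demand point to its cheapest open site.
  C1→D-α 18, C2→D-α 10, C3→D-α 22, C4→D-α 22
  travel distance 72, fixed 10 → total 82.
Compare {D-α, D-β}: travel distance 68 + fixed 32 = 100.
Compare {D-β}: travel distance 82 + fixed 22 = 104.

82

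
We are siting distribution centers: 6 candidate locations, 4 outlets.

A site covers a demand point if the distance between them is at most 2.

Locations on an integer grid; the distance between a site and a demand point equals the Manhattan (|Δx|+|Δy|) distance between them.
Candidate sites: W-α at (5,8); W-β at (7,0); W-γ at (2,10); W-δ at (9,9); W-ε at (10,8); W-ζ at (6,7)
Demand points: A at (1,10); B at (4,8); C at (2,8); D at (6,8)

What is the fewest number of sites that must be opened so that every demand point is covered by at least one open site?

Coverage sets (demand points within 2 of each site):
  W-α: {B, D}
  W-β: {}
  W-γ: {A, C}
  W-δ: {}
  W-ε: {}
  W-ζ: {D}
No single site covers all 4 demand points.
But {W-α, W-γ} covers everything, so the minimum is 2.

2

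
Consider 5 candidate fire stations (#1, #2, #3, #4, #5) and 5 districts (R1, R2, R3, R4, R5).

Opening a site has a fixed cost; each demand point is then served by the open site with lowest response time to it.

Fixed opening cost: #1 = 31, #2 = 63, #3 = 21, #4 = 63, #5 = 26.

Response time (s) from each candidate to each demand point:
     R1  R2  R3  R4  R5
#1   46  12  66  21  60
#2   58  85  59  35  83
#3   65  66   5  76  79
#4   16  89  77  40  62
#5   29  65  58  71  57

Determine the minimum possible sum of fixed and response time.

196

Open {#1, #3}: assign each demand point to its cheapest open site.
  R1→#1 46, R2→#1 12, R3→#3 5, R4→#1 21, R5→#1 60
  response time 144, fixed 52 → total 196.
Compare {#1, #3, #5}: response time 124 + fixed 78 = 202.
Compare {#1, #3, #4}: response time 114 + fixed 115 = 229.
Compare {#1, #5}: response time 177 + fixed 57 = 234.
All other subsets cost ≥ 202. Minimum total cost: 196.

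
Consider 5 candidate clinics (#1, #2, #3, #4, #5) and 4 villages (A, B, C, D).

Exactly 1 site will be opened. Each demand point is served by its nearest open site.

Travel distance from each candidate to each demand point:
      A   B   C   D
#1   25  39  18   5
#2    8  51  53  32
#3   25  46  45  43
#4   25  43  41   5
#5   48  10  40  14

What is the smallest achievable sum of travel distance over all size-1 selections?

Open {#1}.
  A→#1 25, B→#1 39, C→#1 18, D→#1 5  ⇒ total 87.
Compare {#5}: total 112.
Compare {#4}: total 114.
No size-1 selection does better; minimum is 87.

87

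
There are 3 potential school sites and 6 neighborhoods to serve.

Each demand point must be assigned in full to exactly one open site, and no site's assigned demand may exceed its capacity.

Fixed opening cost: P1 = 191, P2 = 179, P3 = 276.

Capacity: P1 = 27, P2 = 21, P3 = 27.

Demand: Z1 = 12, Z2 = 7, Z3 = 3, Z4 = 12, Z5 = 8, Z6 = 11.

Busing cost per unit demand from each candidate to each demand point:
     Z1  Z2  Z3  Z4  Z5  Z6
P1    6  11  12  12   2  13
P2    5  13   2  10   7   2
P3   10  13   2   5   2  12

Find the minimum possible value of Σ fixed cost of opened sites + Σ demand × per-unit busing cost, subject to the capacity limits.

Open {P1, P3}; cheapest assignment that respects the capacities:
  P1 (cap 27, load 27): Z1, Z2, Z5 — cost 12×6 + 7×11 + 8×2 = 165
  P3 (cap 27, load 26): Z3, Z4, Z6 — cost 3×2 + 12×5 + 11×12 = 198
  Shipping 363, fixed 467 → total 830.
  Any other capacity-feasible assignment to {P1, P3} ships for at least 363.
Compare {P1, P2, P3}: its best feasible assignment gives total 899.
Every other set of open sites that can feasibly serve all demand totals ≥ 899 even under its best assignment. Minimum: 830.

830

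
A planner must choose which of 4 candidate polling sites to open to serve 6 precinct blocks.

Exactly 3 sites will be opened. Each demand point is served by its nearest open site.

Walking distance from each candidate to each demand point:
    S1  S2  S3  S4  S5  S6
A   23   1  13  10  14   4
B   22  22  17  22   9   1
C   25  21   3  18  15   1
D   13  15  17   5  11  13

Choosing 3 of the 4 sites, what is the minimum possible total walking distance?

Open {A, C, D}.
  S1→D 13, S2→A 1, S3→C 3, S4→D 5, S5→D 11, S6→C 1  ⇒ total 34.
Compare {A, B, D}: total 42.
Compare {A, B, C}: total 46.
No size-3 selection does better; minimum is 34.

34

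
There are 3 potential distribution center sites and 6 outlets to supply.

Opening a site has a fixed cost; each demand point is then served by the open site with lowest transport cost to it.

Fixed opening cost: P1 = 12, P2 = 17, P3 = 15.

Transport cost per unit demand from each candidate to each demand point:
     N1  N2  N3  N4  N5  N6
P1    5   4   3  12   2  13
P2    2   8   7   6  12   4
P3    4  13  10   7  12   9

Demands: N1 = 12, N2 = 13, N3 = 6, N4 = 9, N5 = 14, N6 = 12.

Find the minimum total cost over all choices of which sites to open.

253

Open {P1, P2}: assign each demand point to its cheapest open site.
  N1→P2 12×2=24, N2→P1 13×4=52, N3→P1 6×3=18, N4→P2 9×6=54, N5→P1 14×2=28, N6→P2 12×4=48
  transport cost 224, fixed 29 → total 253.
Compare {P1, P2, P3}: transport cost 224 + fixed 44 = 268.
Compare {P1, P3}: transport cost 317 + fixed 27 = 344.
Compare {P1}: transport cost 422 + fixed 12 = 434.
All other subsets cost ≥ 268. Minimum total cost: 253.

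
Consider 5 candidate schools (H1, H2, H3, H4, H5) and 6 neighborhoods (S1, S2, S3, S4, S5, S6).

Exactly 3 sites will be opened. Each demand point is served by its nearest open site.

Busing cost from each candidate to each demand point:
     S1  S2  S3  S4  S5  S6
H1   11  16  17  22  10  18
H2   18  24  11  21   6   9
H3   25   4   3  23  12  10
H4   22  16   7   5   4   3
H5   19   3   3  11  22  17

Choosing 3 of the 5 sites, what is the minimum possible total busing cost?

29

Open {H1, H4, H5}.
  S1→H1 11, S2→H5 3, S3→H5 3, S4→H4 5, S5→H4 4, S6→H4 3  ⇒ total 29.
Compare {H1, H3, H4}: total 30.
Compare {H2, H4, H5}: total 36.
No size-3 selection does better; minimum is 29.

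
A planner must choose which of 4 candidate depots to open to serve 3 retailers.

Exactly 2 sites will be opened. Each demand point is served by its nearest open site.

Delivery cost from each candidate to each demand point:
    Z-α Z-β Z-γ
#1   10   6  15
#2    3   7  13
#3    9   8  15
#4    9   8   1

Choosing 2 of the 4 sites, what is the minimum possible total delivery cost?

Open {#2, #4}.
  Z-α→#2 3, Z-β→#2 7, Z-γ→#4 1  ⇒ total 11.
Compare {#1, #4}: total 16.
Compare {#3, #4}: total 18.
No size-2 selection does better; minimum is 11.

11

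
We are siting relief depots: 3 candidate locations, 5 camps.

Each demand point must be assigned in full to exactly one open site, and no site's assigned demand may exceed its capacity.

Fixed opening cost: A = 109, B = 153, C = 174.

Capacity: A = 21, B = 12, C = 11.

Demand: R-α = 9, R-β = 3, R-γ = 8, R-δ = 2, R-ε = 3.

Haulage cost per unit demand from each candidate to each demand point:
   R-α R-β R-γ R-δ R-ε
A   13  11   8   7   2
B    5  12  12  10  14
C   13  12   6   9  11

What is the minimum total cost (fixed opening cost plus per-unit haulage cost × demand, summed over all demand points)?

424

Open {A, B}; cheapest assignment that respects the capacities:
  A (cap 21, load 16): R-β, R-γ, R-δ, R-ε — cost 3×11 + 8×8 + 2×7 + 3×2 = 117
  B (cap 12, load 9): R-α — cost 9×5 = 45
  Shipping 162, fixed 262 → total 424.
  Any other capacity-feasible assignment to {A, B} ships for at least 162.
Compare {A, C}: its best feasible assignment gives total 501.
Compare {A, B, C}: its best feasible assignment gives total 582.
Every other set of open sites that can feasibly serve all demand totals ≥ 501 even under its best assignment. Minimum: 424.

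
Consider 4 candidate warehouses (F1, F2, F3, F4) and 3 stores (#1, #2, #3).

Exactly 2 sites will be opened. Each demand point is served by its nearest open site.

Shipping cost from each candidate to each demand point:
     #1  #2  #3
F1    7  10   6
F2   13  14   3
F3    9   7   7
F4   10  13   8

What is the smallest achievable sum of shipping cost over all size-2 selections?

Open {F2, F3}.
  #1→F3 9, #2→F3 7, #3→F2 3  ⇒ total 19.
Compare {F1, F2}: total 20.
Compare {F1, F3}: total 20.
No size-2 selection does better; minimum is 19.

19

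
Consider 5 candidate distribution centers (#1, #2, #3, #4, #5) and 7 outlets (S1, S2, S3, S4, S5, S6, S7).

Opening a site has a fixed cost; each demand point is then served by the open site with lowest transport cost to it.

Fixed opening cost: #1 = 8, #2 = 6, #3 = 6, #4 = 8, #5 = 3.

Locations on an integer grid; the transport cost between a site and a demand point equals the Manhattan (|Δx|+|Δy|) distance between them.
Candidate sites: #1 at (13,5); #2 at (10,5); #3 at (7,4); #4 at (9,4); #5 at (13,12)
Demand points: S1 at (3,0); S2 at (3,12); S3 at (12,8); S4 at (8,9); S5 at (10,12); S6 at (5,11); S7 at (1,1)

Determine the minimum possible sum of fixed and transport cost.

59

Open {#3, #5}: assign each demand point to its cheapest open site.
  S1→#3 8, S2→#5 10, S3→#5 5, S4→#3 6, S5→#5 3, S6→#3 9, S7→#3 9
  transport cost 50, fixed 9 → total 59.
Compare {#4, #5}: transport cost 54 + fixed 11 = 65.
Compare {#2, #3, #5}: transport cost 50 + fixed 15 = 65.
Compare {#1, #3, #5}: transport cost 49 + fixed 17 = 66.
All other subsets cost ≥ 65. Minimum total cost: 59.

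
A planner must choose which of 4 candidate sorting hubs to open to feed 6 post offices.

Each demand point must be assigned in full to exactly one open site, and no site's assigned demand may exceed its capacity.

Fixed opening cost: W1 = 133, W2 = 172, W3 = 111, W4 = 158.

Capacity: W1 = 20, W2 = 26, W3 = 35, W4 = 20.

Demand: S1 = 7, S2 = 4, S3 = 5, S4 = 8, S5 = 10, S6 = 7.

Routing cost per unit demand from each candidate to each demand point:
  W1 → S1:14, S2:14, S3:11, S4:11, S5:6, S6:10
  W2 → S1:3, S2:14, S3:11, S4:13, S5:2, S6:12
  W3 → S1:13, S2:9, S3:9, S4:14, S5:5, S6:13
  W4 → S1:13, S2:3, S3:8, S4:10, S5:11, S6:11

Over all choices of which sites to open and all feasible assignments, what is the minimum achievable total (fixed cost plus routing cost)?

Open {W2, W4}; cheapest assignment that respects the capacities:
  W2 (cap 26, load 24): S1, S5, S6 — cost 7×3 + 10×2 + 7×12 = 125
  W4 (cap 20, load 17): S2, S3, S4 — cost 4×3 + 5×8 + 8×10 = 132
  Shipping 257, fixed 330 → total 587.
  Any other capacity-feasible assignment to {W2, W4} ships for at least 257.
Compare {W2, W3}: its best feasible assignment gives total 600.
Compare {W1, W2}: its best feasible assignment gives total 615.
Every other set of open sites that can feasibly serve all demand totals ≥ 600 even under its best assignment. Minimum: 587.

587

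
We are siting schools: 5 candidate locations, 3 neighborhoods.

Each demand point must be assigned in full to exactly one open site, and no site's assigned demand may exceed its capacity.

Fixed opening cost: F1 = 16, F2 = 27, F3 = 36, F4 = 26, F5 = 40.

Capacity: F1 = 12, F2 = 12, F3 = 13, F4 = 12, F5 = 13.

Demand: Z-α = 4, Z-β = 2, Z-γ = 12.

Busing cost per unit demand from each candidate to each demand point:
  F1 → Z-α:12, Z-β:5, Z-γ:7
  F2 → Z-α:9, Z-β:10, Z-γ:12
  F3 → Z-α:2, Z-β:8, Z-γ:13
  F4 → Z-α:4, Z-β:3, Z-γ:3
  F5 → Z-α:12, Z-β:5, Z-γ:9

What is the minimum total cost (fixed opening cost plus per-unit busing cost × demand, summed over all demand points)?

122

Open {F3, F4}; cheapest assignment that respects the capacities:
  F3 (cap 13, load 6): Z-α, Z-β — cost 4×2 + 2×8 = 24
  F4 (cap 12, load 12): Z-γ — cost 12×3 = 36
  Shipping 60, fixed 62 → total 122.
  Any other capacity-feasible assignment to {F3, F4} ships for at least 60.
Compare {F1, F3, F4}: its best feasible assignment gives total 132.
Compare {F1, F4}: its best feasible assignment gives total 136.
Every other set of open sites that can feasibly serve all demand totals ≥ 132 even under its best assignment. Minimum: 122.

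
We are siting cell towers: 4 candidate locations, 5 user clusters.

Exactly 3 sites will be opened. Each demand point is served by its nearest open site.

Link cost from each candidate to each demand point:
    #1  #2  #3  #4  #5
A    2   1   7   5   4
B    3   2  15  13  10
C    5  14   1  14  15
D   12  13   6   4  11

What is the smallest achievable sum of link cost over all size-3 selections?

12

Open {A, C, D}.
  #1→A 2, #2→A 1, #3→C 1, #4→D 4, #5→A 4  ⇒ total 12.
Compare {A, B, C}: total 13.
Compare {A, B, D}: total 17.
No size-3 selection does better; minimum is 12.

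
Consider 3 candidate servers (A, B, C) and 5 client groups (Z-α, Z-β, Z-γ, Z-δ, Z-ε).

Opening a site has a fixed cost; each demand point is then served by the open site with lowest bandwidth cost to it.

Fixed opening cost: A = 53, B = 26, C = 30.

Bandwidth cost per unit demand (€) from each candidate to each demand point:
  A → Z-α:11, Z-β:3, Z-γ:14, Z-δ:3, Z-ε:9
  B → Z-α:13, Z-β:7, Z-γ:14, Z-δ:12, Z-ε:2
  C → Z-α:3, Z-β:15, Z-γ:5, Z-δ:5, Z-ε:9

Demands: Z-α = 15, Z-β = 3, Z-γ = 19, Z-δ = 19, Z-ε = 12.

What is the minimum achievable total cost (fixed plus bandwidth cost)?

336

Open {B, C}: assign each demand point to its cheapest open site.
  Z-α→C 15×3=45, Z-β→B 3×7=21, Z-γ→C 19×5=95, Z-δ→C 19×5=95, Z-ε→B 12×2=24
  bandwidth cost 280, fixed 56 → total 336.
Compare {A, B, C}: bandwidth cost 230 + fixed 109 = 339.
Compare {A, C}: bandwidth cost 314 + fixed 83 = 397.
Compare {C}: bandwidth cost 388 + fixed 30 = 418.
All other subsets cost ≥ 339. Minimum total cost: 336.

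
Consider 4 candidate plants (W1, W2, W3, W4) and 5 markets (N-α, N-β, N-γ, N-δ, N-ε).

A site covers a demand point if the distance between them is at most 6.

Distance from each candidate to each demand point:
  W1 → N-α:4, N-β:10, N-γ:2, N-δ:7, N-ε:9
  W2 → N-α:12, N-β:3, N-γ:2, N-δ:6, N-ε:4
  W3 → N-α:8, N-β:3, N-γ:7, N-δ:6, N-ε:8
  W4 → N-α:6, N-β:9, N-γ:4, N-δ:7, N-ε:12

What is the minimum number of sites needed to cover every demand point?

2

Coverage sets (demand points within 6 of each site):
  W1: {N-α, N-γ}
  W2: {N-β, N-γ, N-δ, N-ε}
  W3: {N-β, N-δ}
  W4: {N-α, N-γ}
No single site covers all 5 demand points.
But {W1, W2} covers everything, so the minimum is 2.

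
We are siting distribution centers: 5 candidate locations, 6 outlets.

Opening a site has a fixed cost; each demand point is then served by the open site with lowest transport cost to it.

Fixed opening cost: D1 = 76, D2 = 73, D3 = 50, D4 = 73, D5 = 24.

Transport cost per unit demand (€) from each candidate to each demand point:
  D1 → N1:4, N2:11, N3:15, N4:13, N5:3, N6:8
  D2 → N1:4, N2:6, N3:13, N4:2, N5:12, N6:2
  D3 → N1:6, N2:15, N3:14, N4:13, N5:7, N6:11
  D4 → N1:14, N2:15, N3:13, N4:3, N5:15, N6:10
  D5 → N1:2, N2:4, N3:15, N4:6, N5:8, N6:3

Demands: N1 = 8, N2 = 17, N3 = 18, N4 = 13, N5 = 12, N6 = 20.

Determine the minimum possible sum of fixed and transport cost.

Open {D2, D5}: assign each demand point to its cheapest open site.
  N1→D5 8×2=16, N2→D5 17×4=68, N3→D2 18×13=234, N4→D2 13×2=26, N5→D5 12×8=96, N6→D2 20×2=40
  transport cost 480, fixed 97 → total 577.
Compare {D1, D2, D5}: transport cost 420 + fixed 173 = 593.
Compare {D4, D5}: transport cost 513 + fixed 97 = 610.
Compare {D5}: transport cost 588 + fixed 24 = 612.
All other subsets cost ≥ 593. Minimum total cost: 577.

577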